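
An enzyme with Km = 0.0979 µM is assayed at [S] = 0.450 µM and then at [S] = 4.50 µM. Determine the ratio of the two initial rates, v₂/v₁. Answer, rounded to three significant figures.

1.19

The fractional saturations are [S]/(Km+[S]) = 0.450/0.5479 = 0.8213 and 4.50/4.598 = 0.9787.
v₂/v₁ is just their ratio: 0.9787/0.8213 = 1.19.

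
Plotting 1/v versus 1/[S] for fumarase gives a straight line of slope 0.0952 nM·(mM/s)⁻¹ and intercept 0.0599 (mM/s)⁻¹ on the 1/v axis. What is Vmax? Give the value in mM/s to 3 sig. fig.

The y-intercept of a Lineweaver–Burk plot equals 1/Vmax, so Vmax = 1/0.0599 = 16.7 mM/s.

16.7 mM/s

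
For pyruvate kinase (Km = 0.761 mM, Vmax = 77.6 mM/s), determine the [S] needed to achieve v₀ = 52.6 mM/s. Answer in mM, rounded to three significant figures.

The required fractional saturation is v/Vmax = 52.6/77.6 = 0.6778.
Then [S]/(Km+[S]) = 0.6778 ⇒ [S] = 0.761 × 0.6778/(1 − 0.6778) = 1.60 mM.

1.60 mM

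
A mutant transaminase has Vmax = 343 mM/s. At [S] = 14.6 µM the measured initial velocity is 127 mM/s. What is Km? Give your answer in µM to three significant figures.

From v = Vmax[S]/(Km+[S]), Km = [S](Vmax − v)/v.
Km = 14.6 × (343 − 127) / 127 = 3154/127 = 24.8 µM.

24.8 µM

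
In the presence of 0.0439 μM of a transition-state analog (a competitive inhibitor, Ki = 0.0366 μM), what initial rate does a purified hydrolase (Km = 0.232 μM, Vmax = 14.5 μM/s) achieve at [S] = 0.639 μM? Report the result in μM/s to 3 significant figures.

8.06 μM/s

α = 1 + [I]/Ki = 1 + 0.0439/0.0366 = 2.199.
For a competitive inhibitor, Vmax is unchanged and the apparent Km becomes α·Km: Km,app = 0.510 μM, Vmax,app = 14.5 μM/s.
v = Vmax,app·[S]/(Km,app + [S]) = 14.5 × 0.639/(0.510 + 0.639) = 8.06 μM/s.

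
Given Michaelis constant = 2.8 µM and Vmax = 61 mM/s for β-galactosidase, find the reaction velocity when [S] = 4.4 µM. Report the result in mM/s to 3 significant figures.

37.3 mM/s

[S]/(Km+[S]) = 4.4/7.200 = 0.6111, the fractional saturation.
v = 0.6111 × Vmax = 0.6111 × 61 = 37.3 mM/s.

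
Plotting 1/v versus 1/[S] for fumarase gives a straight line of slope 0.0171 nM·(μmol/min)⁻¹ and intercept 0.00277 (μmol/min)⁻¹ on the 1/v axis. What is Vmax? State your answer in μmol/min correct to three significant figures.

361 μmol/min

The y-intercept of a Lineweaver–Burk plot equals 1/Vmax, so Vmax = 1/0.00277 = 361 μmol/min.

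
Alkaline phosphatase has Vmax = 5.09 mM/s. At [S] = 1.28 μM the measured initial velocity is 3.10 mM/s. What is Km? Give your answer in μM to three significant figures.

From v = Vmax[S]/(Km+[S]), Km = [S](Vmax − v)/v.
Km = 1.28 × (5.09 − 3.10) / 3.10 = 2.547/3.10 = 0.822 μM.

0.822 μM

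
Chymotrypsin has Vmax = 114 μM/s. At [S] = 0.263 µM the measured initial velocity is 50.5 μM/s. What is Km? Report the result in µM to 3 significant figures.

v/Vmax = 50.5/114 = 0.4430 = [S]/(Km+[S]).
So Km + [S] = [S]/0.4430 = 0.5937 µM, giving Km = 0.5937 − 0.263 = 0.331 µM.

0.331 µM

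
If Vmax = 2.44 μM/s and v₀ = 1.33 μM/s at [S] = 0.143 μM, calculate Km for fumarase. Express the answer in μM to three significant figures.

v/Vmax = 1.33/2.44 = 0.5451 = [S]/(Km+[S]).
So Km + [S] = [S]/0.5451 = 0.2623 μM, giving Km = 0.2623 − 0.143 = 0.119 μM.

0.119 μM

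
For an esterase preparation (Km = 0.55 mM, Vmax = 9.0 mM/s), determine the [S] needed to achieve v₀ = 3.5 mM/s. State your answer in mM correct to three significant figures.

0.350 mM

The required fractional saturation is v/Vmax = 3.5/9.0 = 0.3889.
Then [S]/(Km+[S]) = 0.3889 ⇒ [S] = 0.55 × 0.3889/(1 − 0.3889) = 0.350 mM.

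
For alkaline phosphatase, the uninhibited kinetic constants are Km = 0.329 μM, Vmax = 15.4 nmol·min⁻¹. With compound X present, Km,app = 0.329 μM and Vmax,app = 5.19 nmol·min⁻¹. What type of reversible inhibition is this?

noncompetitive

Vmax decreases (15.4 → 5.19 nmol·min⁻¹) while Km is unchanged — pure noncompetitive inhibition.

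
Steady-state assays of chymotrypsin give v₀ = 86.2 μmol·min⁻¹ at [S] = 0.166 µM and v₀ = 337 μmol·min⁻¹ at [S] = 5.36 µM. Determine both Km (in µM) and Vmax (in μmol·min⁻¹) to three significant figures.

Km = 0.550 µM; Vmax = 372 μmol·min⁻¹

In reciprocal form, 1/v = (Km/Vmax)·(1/[S]) + 1/Vmax. The two points give (1/[S], 1/v) = (6.024, 0.01160) and (0.1866, 0.002967).
Slope = (0.01160 − 0.002967)/(6.024 − 0.1866) = 0.001479; intercept = 0.01160 − 0.001479×6.024 = 0.002691.
Vmax = 1/intercept = 372 μmol·min⁻¹; Km = slope × Vmax = 0.001479 × 372 = 0.550 µM.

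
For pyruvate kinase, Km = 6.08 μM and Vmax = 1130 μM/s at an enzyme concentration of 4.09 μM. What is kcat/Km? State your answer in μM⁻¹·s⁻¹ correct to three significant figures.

kcat = Vmax/[E]total = 1130/4.09 = 276 s⁻¹.
kcat/Km = 276/6.08 = 45.4 μM⁻¹·s⁻¹.

45.4 μM⁻¹·s⁻¹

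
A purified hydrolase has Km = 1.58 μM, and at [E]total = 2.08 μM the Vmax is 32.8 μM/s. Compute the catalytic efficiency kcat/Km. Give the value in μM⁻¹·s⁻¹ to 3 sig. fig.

kcat = Vmax/[E]total = 32.8/2.08 = 15.8 s⁻¹.
kcat/Km = 15.8/1.58 = 9.98 μM⁻¹·s⁻¹.

9.98 μM⁻¹·s⁻¹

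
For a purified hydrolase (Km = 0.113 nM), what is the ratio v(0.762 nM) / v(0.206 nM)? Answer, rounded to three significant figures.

The fractional saturations are [S]/(Km+[S]) = 0.206/0.3190 = 0.6458 and 0.762/0.8750 = 0.8709.
v₂/v₁ is just their ratio: 0.8709/0.6458 = 1.35.

1.35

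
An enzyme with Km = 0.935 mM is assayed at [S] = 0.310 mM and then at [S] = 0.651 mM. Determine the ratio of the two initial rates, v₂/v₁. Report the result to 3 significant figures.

The fractional saturations are [S]/(Km+[S]) = 0.310/1.245 = 0.2490 and 0.651/1.586 = 0.4105.
v₂/v₁ is just their ratio: 0.4105/0.2490 = 1.65.

1.65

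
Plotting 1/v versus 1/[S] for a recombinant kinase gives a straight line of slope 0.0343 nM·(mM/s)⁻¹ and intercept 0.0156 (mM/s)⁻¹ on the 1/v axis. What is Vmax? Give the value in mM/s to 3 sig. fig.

The y-intercept of a Lineweaver–Burk plot equals 1/Vmax, so Vmax = 1/0.0156 = 64.1 mM/s.

64.1 mM/s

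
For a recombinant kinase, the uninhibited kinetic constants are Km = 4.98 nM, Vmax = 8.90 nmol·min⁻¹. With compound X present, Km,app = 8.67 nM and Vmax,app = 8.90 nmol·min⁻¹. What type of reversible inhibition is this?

Km increases (4.98 → 8.67 nM) while Vmax is unchanged — the hallmark of competitive inhibition.

competitive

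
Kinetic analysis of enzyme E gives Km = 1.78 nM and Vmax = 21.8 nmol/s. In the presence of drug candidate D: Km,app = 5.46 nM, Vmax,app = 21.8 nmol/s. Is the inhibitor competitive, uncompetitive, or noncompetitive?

Km increases (1.78 → 5.46 nM) while Vmax is unchanged — the hallmark of competitive inhibition.

competitive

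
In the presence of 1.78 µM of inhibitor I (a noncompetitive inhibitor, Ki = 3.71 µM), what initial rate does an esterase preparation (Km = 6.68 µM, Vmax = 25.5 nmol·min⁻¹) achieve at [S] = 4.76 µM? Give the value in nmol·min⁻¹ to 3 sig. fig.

7.17 nmol·min⁻¹

α = 1 + [I]/Ki = 1 + 1.78/3.71 = 1.480.
For a noncompetitive inhibitor, Vmax is reduced to Vmax/α while Km is unchanged: Km,app = 6.68 µM, Vmax,app = 17.2 nmol·min⁻¹.
v = Vmax,app·[S]/(Km,app + [S]) = 17.2 × 4.76/(6.68 + 4.76) = 7.17 nmol·min⁻¹.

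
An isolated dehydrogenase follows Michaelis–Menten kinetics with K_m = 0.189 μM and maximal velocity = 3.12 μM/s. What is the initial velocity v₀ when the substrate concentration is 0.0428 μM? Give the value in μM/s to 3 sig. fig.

v = Vmax·[S]/(Km + [S]) = 3.12 × 0.0428 / (0.189 + 0.0428)
  = 0.1335 / 0.2318 = 0.576 μM/s.

0.576 μM/s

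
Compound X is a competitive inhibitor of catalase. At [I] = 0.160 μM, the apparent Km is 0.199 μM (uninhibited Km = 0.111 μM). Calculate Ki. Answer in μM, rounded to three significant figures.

Competitive: Km,app = α·Km with α = 1 + [I]/Ki.
α = Km,app/Km = 0.199/0.111 = 1.793.
Ki = [I]/(α − 1) = 0.160/0.7928 = 0.202 μM.

0.202 μM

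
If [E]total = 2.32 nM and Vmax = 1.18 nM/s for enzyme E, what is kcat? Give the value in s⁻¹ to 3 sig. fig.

kcat = Vmax/[E]total = 1.18 nM/s / 2.32 nM = 0.509 s⁻¹.

0.509 s⁻¹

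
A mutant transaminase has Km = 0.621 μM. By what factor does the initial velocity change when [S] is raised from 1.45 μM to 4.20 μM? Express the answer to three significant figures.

The fractional saturations are [S]/(Km+[S]) = 1.45/2.071 = 0.7001 and 4.20/4.821 = 0.8712.
v₂/v₁ is just their ratio: 0.8712/0.7001 = 1.24.

1.24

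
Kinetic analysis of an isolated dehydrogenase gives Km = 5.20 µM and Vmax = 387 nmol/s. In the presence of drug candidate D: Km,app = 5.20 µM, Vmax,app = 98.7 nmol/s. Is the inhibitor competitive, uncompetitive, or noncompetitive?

Vmax decreases (387 → 98.7 nmol/s) while Km is unchanged — pure noncompetitive inhibition.

noncompetitive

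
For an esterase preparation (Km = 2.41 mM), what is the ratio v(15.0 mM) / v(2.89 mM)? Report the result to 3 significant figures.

Since Vmax cancels, v₂/v₁ = [S]₂(Km+[S]₁) / [S]₁(Km+[S]₂).
= 15.0×(2.41+2.89) / (2.89×(2.41+15.0)) = 79.50/50.31 = 1.58.

1.58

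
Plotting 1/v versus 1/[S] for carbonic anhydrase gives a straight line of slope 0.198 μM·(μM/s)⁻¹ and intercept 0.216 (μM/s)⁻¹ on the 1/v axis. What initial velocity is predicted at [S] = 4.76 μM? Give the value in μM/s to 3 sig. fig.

The y-intercept is 1/Vmax, so Vmax = 1/0.216 = 4.63 μM/s.
The slope is Km/Vmax, so Km = 0.198 × 4.63 = 0.917 μM.
Then v = 4.63 × 4.76/(0.917 + 4.76) = 3.88 μM/s.

3.88 μM/s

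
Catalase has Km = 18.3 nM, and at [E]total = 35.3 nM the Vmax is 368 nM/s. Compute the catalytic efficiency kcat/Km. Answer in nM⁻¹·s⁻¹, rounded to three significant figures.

0.570 nM⁻¹·s⁻¹

kcat = Vmax/[E]total = 368/35.3 = 10.4 s⁻¹.
kcat/Km = 10.4/18.3 = 0.570 nM⁻¹·s⁻¹.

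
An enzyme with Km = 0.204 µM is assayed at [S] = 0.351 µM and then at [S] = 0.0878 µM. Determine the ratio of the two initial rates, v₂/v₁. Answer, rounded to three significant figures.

0.476

Since Vmax cancels, v₂/v₁ = [S]₂(Km+[S]₁) / [S]₁(Km+[S]₂).
= 0.0878×(0.204+0.351) / (0.351×(0.204+0.0878)) = 0.04873/0.1024 = 0.476.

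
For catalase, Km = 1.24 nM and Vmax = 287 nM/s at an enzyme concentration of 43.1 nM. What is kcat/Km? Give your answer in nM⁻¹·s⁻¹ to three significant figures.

kcat = Vmax/[E]total = 287/43.1 = 6.66 s⁻¹.
kcat/Km = 6.66/1.24 = 5.37 nM⁻¹·s⁻¹.

5.37 nM⁻¹·s⁻¹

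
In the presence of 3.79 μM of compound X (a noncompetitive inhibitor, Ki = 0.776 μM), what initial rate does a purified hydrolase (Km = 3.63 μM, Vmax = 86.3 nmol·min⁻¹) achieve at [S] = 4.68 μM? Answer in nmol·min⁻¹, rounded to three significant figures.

α = 1 + [I]/Ki = 1 + 3.79/0.776 = 5.884.
For a noncompetitive inhibitor, Vmax is reduced to Vmax/α while Km is unchanged: Km,app = 3.63 μM, Vmax,app = 14.7 nmol·min⁻¹.
v = Vmax,app·[S]/(Km,app + [S]) = 14.7 × 4.68/(3.63 + 4.68) = 8.26 nmol·min⁻¹.

8.26 nmol·min⁻¹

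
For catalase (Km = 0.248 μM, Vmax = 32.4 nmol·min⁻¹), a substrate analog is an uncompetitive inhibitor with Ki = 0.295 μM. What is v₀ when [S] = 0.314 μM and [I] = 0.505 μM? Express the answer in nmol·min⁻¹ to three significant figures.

9.25 nmol·min⁻¹

With α = 1 + [I]/Ki = 1 + 0.505/0.295 = 2.712, the uncompetitive rate law is v = (Vmax/α)·[S] / (Km/α + [S]).
v = (32.4/2.712)×0.314 / (0.248/2.712 + 0.314) = 3.752/0.4054 = 9.25 nmol·min⁻¹.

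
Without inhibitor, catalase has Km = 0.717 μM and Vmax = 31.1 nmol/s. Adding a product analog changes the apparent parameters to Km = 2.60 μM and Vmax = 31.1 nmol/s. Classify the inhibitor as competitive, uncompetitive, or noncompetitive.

Km increases (0.717 → 2.60 μM) while Vmax is unchanged — the hallmark of competitive inhibition.

competitive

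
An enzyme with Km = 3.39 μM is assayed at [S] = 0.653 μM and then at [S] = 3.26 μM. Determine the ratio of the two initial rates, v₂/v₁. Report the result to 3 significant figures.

Since Vmax cancels, v₂/v₁ = [S]₂(Km+[S]₁) / [S]₁(Km+[S]₂).
= 3.26×(3.39+0.653) / (0.653×(3.39+3.26)) = 13.18/4.342 = 3.04.

3.04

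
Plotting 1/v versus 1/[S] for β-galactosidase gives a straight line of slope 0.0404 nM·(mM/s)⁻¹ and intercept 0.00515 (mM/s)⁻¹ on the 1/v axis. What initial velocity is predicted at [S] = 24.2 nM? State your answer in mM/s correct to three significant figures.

147 mM/s

The y-intercept is 1/Vmax, so Vmax = 1/0.00515 = 194 mM/s.
The slope is Km/Vmax, so Km = 0.0404 × 194 = 7.84 nM.
Then v = 194 × 24.2/(7.84 + 24.2) = 147 mM/s.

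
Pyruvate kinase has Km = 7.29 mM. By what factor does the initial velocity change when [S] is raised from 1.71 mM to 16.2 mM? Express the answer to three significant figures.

3.63

Since Vmax cancels, v₂/v₁ = [S]₂(Km+[S]₁) / [S]₁(Km+[S]₂).
= 16.2×(7.29+1.71) / (1.71×(7.29+16.2)) = 145.8/40.17 = 3.63.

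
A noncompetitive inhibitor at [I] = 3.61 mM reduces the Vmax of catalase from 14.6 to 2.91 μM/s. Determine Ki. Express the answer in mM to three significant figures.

Noncompetitive: Vmax,app = Vmax/α with α = 1 + [I]/Ki.
α = Vmax/Vmax,app = 14.6/2.91 = 5.017.
Since α = 1 + [I]/Ki, [I]/Ki = 5.017 − 1 = 4.017 and Ki = 3.61/4.017 = 0.899 mM.

0.899 mM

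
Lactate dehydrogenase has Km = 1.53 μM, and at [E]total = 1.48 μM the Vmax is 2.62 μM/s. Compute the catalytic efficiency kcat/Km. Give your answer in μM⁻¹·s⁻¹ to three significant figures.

1.16 μM⁻¹·s⁻¹

kcat = Vmax/[E]total = 2.62/1.48 = 1.77 s⁻¹.
kcat/Km = 1.77/1.53 = 1.16 μM⁻¹·s⁻¹.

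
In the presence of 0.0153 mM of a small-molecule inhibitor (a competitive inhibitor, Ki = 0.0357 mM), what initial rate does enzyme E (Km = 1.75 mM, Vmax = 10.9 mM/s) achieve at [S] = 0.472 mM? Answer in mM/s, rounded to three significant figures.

α = 1 + [I]/Ki = 1 + 0.0153/0.0357 = 1.429.
For a competitive inhibitor, Vmax is unchanged and the apparent Km becomes α·Km: Km,app = 2.50 mM, Vmax,app = 10.9 mM/s.
v = Vmax,app·[S]/(Km,app + [S]) = 10.9 × 0.472/(2.50 + 0.472) = 1.73 mM/s.

1.73 mM/s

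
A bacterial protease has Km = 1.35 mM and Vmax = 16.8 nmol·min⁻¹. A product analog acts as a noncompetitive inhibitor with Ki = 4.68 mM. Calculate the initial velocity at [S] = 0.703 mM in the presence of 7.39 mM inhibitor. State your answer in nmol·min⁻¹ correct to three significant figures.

With α = 1 + [I]/Ki = 1 + 7.39/4.68 = 2.579, the noncompetitive rate law is v = (Vmax/α)·[S] / (Km + [S]).
v = (16.8/2.579)×0.703 / (1.35 + 0.703) = 4.579/2.053 = 2.23 nmol·min⁻¹.

2.23 nmol·min⁻¹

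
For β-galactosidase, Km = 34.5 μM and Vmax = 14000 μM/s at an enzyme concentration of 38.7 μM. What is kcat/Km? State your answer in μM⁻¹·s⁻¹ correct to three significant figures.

kcat = Vmax/[E]total = 14000/38.7 = 362 s⁻¹.
kcat/Km = 362/34.5 = 10.5 μM⁻¹·s⁻¹.

10.5 μM⁻¹·s⁻¹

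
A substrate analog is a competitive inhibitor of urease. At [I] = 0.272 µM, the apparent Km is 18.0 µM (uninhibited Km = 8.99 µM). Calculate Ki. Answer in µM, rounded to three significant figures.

Competitive: Km,app = α·Km with α = 1 + [I]/Ki.
α = Km,app/Km = 18.0/8.99 = 2.002.
Ki = [I]/(α − 1) = 0.272/1.002 = 0.271 µM.

0.271 µM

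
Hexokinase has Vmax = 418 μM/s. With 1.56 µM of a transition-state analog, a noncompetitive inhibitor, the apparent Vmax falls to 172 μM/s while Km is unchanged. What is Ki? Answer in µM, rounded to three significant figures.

Noncompetitive: Vmax,app = Vmax/α with α = 1 + [I]/Ki.
α = Vmax/Vmax,app = 418/172 = 2.430.
Since α = 1 + [I]/Ki, [I]/Ki = 2.430 − 1 = 1.430 and Ki = 1.56/1.430 = 1.09 µM.

1.09 µM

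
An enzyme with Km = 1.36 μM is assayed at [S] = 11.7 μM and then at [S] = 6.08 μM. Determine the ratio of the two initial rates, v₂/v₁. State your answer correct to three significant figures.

The fractional saturations are [S]/(Km+[S]) = 11.7/13.06 = 0.8959 and 6.08/7.440 = 0.8172.
v₂/v₁ is just their ratio: 0.8172/0.8959 = 0.912.

0.912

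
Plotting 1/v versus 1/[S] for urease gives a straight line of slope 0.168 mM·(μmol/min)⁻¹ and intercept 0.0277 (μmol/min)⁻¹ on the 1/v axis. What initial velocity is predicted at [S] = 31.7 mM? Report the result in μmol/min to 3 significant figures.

The y-intercept is 1/Vmax, so Vmax = 1/0.0277 = 36.1 μmol/min.
The slope is Km/Vmax, so Km = 0.168 × 36.1 = 6.06 mM.
Then v = 36.1 × 31.7/(6.06 + 31.7) = 30.3 μmol/min.

30.3 μmol/min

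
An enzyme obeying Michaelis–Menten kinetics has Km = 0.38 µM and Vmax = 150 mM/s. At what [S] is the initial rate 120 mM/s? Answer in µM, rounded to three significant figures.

Rearranging v = Vmax[S]/(Km+[S]) gives [S] = Km·v/(Vmax − v).
[S] = 0.38 × 120 / (150 − 120) = 45.60/30.00 = 1.52 µM.

1.52 µM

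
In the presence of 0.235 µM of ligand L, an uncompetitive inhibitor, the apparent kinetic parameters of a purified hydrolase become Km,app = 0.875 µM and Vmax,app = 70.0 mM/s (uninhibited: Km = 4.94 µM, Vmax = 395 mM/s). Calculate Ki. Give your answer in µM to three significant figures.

Uncompetitive: Vmax,app = Vmax/α (and Km,app = Km/α) with α = 1 + [I]/Ki.
α = Vmax/Vmax,app = 395/70.0 = 5.643.
Since α = 1 + [I]/Ki, [I]/Ki = 5.643 − 1 = 4.643 and Ki = 0.235/4.643 = 0.0506 µM.

0.0506 µM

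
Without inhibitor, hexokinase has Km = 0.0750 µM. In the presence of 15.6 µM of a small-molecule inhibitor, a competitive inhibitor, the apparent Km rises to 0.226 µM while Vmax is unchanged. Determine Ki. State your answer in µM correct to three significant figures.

Competitive: Km,app = α·Km with α = 1 + [I]/Ki.
α = Km,app/Km = 0.226/0.0750 = 3.013.
Ki = [I]/(α − 1) = 15.6/2.013 = 7.75 µM.

7.75 µM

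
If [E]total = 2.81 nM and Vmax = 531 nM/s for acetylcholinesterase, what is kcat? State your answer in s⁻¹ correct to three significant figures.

kcat = Vmax/[E]total = 531 nM/s / 2.81 nM = 189 s⁻¹.

189 s⁻¹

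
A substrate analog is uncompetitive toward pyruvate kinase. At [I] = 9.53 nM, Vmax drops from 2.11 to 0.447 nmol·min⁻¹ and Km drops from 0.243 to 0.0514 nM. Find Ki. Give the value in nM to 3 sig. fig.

Uncompetitive: Vmax,app = Vmax/α (and Km,app = Km/α) with α = 1 + [I]/Ki.
α = Vmax/Vmax,app = 2.11/0.447 = 4.720.
Since α = 1 + [I]/Ki, [I]/Ki = 4.720 − 1 = 3.720 and Ki = 9.53/3.720 = 2.56 nM.

2.56 nM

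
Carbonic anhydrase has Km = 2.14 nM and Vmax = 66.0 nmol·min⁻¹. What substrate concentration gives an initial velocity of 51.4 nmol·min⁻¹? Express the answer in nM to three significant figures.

7.53 nM

The required fractional saturation is v/Vmax = 51.4/66.0 = 0.7788.
Then [S]/(Km+[S]) = 0.7788 ⇒ [S] = 2.14 × 0.7788/(1 − 0.7788) = 7.53 nM.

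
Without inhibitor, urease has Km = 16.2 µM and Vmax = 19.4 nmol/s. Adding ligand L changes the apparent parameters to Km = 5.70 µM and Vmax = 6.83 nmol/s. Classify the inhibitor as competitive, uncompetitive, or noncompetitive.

Both Km and Vmax decrease by the same factor (~2.84-fold) — characteristic of uncompetitive inhibition.

uncompetitive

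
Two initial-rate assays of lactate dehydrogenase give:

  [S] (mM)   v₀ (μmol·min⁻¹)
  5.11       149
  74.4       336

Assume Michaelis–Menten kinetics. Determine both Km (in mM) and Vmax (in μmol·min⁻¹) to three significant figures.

From v = Vmax[S]/(Km+[S]), each point gives Vmax = v(Km+[S])/[S].
Equating: 149(Km+5.11)/5.11 = 336(Km+74.4)/74.4.
29.16·Km + 149 = 4.516·Km + 336, so (29.16 − 4.516)·Km = 336 − 149.
Km = 187.0/24.64 = 7.59 mM; then Vmax = 149(7.59+5.11)/5.11 = 370 μmol·min⁻¹.

Km = 7.59 mM; Vmax = 370 μmol·min⁻¹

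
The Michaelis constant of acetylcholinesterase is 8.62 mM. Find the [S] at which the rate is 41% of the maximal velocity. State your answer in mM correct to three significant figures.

v/Vmax = [S]/(Km+[S]) = 0.41, so [S] = Km·0.41/(1 − 0.41) = 8.62 × 0.6949.
[S] = 5.99 mM.

5.99 mM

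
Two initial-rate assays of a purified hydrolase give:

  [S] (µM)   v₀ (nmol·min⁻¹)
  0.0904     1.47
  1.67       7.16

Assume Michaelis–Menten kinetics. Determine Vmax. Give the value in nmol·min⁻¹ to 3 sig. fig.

9.20 nmol·min⁻¹

From v = Vmax[S]/(Km+[S]), each point gives Vmax = v(Km+[S])/[S].
Equating: 1.47(Km+0.0904)/0.0904 = 7.16(Km+1.67)/1.67.
16.26·Km + 1.47 = 4.287·Km + 7.16, so (16.26 − 4.287)·Km = 7.16 − 1.47.
Km = 5.690/11.97 = 0.475 µM; then Vmax = 1.47(0.475+0.0904)/0.0904 = 9.20 nmol·min⁻¹.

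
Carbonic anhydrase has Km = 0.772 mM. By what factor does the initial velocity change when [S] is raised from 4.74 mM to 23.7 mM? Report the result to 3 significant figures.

Since Vmax cancels, v₂/v₁ = [S]₂(Km+[S]₁) / [S]₁(Km+[S]₂).
= 23.7×(0.772+4.74) / (4.74×(0.772+23.7)) = 130.6/116.0 = 1.13.

1.13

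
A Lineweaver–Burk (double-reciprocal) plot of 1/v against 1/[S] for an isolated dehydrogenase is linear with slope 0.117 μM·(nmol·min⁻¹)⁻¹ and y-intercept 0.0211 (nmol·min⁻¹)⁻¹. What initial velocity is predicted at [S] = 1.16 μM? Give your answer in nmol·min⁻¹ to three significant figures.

The y-intercept is 1/Vmax, so Vmax = 1/0.0211 = 47.4 nmol·min⁻¹.
The slope is Km/Vmax, so Km = 0.117 × 47.4 = 5.55 μM.
Then v = 47.4 × 1.16/(5.55 + 1.16) = 8.20 nmol·min⁻¹.

8.20 nmol·min⁻¹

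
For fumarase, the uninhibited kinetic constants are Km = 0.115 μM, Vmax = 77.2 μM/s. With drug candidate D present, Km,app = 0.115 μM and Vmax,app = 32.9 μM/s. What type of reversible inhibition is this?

noncompetitive

Vmax decreases (77.2 → 32.9 μM/s) while Km is unchanged — pure noncompetitive inhibition.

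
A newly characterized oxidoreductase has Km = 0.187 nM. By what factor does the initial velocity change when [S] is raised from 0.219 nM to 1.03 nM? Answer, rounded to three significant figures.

The fractional saturations are [S]/(Km+[S]) = 0.219/0.4060 = 0.5394 and 1.03/1.217 = 0.8463.
v₂/v₁ is just their ratio: 0.8463/0.5394 = 1.57.

1.57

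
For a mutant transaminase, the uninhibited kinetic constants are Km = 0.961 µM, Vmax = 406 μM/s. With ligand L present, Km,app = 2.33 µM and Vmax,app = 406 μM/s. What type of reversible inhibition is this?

Km increases (0.961 → 2.33 µM) while Vmax is unchanged — the hallmark of competitive inhibition.

competitive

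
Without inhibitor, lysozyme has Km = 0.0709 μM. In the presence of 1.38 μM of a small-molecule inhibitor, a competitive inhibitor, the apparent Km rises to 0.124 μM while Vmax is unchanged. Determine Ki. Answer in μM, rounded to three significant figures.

1.84 μM

Competitive: Km,app = α·Km with α = 1 + [I]/Ki.
α = Km,app/Km = 0.124/0.0709 = 1.749.
Ki = [I]/(α − 1) = 1.38/0.7489 = 1.84 μM.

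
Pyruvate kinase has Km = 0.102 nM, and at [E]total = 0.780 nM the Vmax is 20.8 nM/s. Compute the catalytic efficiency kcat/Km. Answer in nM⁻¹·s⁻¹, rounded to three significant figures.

kcat = Vmax/[E]total = 20.8/0.780 = 26.7 s⁻¹.
kcat/Km = 26.7/0.102 = 261 nM⁻¹·s⁻¹.

261 nM⁻¹·s⁻¹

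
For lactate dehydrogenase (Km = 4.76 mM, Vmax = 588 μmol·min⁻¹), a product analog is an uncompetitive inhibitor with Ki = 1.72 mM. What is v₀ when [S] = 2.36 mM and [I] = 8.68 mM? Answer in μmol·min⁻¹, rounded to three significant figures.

72.9 μmol·min⁻¹

With α = 1 + [I]/Ki = 1 + 8.68/1.72 = 6.047, the uncompetitive rate law is v = (Vmax/α)·[S] / (Km/α + [S]).
v = (588/6.047)×2.36 / (4.76/6.047 + 2.36) = 229.5/3.147 = 72.9 μmol·min⁻¹.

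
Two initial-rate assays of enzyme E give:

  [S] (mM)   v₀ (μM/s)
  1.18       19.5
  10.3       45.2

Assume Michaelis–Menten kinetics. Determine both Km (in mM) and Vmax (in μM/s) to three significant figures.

In reciprocal form, 1/v = (Km/Vmax)·(1/[S]) + 1/Vmax. The two points give (1/[S], 1/v) = (0.8475, 0.05128) and (0.09709, 0.02212).
Slope = (0.05128 − 0.02212)/(0.8475 − 0.09709) = 0.03886; intercept = 0.05128 − 0.03886×0.8475 = 0.01835.
Vmax = 1/intercept = 54.5 μM/s; Km = slope × Vmax = 0.03886 × 54.5 = 2.12 mM.

Km = 2.12 mM; Vmax = 54.5 μM/s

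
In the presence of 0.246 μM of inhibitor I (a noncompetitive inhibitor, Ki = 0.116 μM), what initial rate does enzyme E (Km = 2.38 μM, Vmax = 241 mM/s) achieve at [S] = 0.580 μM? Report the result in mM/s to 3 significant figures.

15.1 mM/s

With α = 1 + [I]/Ki = 1 + 0.246/0.116 = 3.121, the noncompetitive rate law is v = (Vmax/α)·[S] / (Km + [S]).
v = (241/3.121)×0.580 / (2.38 + 0.580) = 44.79/2.960 = 15.1 mM/s.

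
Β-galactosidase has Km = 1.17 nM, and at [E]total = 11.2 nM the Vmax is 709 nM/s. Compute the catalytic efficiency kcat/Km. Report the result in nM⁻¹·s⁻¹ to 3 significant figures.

54.1 nM⁻¹·s⁻¹

kcat = Vmax/[E]total = 709/11.2 = 63.3 s⁻¹.
kcat/Km = 63.3/1.17 = 54.1 nM⁻¹·s⁻¹.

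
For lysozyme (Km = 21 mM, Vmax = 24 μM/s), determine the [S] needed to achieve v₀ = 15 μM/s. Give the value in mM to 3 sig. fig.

35.0 mM

The required fractional saturation is v/Vmax = 15/24 = 0.6250.
Then [S]/(Km+[S]) = 0.6250 ⇒ [S] = 21 × 0.6250/(1 − 0.6250) = 35.0 mM.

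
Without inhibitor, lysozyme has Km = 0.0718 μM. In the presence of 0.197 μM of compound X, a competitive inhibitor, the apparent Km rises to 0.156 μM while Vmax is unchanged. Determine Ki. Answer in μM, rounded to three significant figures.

Competitive: Km,app = α·Km with α = 1 + [I]/Ki.
α = Km,app/Km = 0.156/0.0718 = 2.173.
Since α = 1 + [I]/Ki, [I]/Ki = 2.173 − 1 = 1.173 and Ki = 0.197/1.173 = 0.168 μM.

0.168 μM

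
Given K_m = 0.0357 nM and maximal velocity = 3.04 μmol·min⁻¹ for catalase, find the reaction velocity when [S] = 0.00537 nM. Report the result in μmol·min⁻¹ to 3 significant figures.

v = Vmax·[S]/(Km + [S]) = 3.04 × 0.00537 / (0.0357 + 0.00537)
  = 0.01632 / 0.04107 = 0.397 μmol·min⁻¹.

0.397 μmol·min⁻¹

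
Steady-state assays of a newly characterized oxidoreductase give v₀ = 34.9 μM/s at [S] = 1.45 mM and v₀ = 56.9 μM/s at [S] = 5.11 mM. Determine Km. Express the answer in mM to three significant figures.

In reciprocal form, 1/v = (Km/Vmax)·(1/[S]) + 1/Vmax. The two points give (1/[S], 1/v) = (0.6897, 0.02865) and (0.1957, 0.01757).
Slope = (0.02865 − 0.01757)/(0.6897 − 0.1957) = 0.02243; intercept = 0.02865 − 0.02243×0.6897 = 0.01319.
Vmax = 1/intercept = 75.8 μM/s; Km = slope × Vmax = 0.02243 × 75.8 = 1.70 mM.

1.70 mM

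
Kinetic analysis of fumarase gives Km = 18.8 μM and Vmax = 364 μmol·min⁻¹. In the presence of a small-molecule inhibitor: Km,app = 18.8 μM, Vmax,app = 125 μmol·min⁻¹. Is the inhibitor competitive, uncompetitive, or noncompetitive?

Vmax decreases (364 → 125 μmol·min⁻¹) while Km is unchanged — pure noncompetitive inhibition.

noncompetitive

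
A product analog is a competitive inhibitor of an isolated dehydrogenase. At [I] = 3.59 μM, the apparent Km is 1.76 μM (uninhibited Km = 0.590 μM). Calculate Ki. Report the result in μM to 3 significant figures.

1.81 μM

Competitive: Km,app = α·Km with α = 1 + [I]/Ki.
α = Km,app/Km = 1.76/0.590 = 2.983.
Ki = [I]/(α − 1) = 3.59/1.983 = 1.81 μM.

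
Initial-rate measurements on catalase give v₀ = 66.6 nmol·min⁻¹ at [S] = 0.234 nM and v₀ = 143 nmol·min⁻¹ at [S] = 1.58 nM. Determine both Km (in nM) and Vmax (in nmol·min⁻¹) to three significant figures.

In reciprocal form, 1/v = (Km/Vmax)·(1/[S]) + 1/Vmax. The two points give (1/[S], 1/v) = (4.274, 0.01502) and (0.6329, 0.006993).
Slope = (0.01502 − 0.006993)/(4.274 − 0.6329) = 0.002203; intercept = 0.01502 − 0.002203×4.274 = 0.005598.
Vmax = 1/intercept = 179 nmol·min⁻¹; Km = slope × Vmax = 0.002203 × 179 = 0.394 nM.

Km = 0.394 nM; Vmax = 179 nmol·min⁻¹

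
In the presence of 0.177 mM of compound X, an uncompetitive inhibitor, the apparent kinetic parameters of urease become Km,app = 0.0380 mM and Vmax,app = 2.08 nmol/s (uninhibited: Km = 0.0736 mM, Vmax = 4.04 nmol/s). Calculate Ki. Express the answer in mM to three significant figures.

Uncompetitive: Vmax,app = Vmax/α (and Km,app = Km/α) with α = 1 + [I]/Ki.
α = Vmax/Vmax,app = 4.04/2.08 = 1.942.
Since α = 1 + [I]/Ki, [I]/Ki = 1.942 − 1 = 0.9423 and Ki = 0.177/0.9423 = 0.188 mM.

0.188 mM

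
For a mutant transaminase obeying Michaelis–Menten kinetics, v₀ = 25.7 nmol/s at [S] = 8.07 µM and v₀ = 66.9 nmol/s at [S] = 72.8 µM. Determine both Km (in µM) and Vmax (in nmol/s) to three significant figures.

From v = Vmax[S]/(Km+[S]), each point gives Vmax = v(Km+[S])/[S].
Equating: 25.7(Km+8.07)/8.07 = 66.9(Km+72.8)/72.8.
3.185·Km + 25.7 = 0.9190·Km + 66.9, so (3.185 − 0.9190)·Km = 66.9 − 25.7.
Km = 41.20/2.266 = 18.2 µM; then Vmax = 25.7(18.2+8.07)/8.07 = 83.6 nmol/s.

Km = 18.2 µM; Vmax = 83.6 nmol/s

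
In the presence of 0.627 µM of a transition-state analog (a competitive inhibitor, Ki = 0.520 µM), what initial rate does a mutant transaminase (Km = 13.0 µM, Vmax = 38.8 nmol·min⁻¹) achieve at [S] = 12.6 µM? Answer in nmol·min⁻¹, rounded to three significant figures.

α = 1 + [I]/Ki = 1 + 0.627/0.520 = 2.206.
For a competitive inhibitor, Vmax is unchanged and the apparent Km becomes α·Km: Km,app = 28.7 µM, Vmax,app = 38.8 nmol·min⁻¹.
v = Vmax,app·[S]/(Km,app + [S]) = 38.8 × 12.6/(28.7 + 12.6) = 11.8 nmol·min⁻¹.

11.8 nmol·min⁻¹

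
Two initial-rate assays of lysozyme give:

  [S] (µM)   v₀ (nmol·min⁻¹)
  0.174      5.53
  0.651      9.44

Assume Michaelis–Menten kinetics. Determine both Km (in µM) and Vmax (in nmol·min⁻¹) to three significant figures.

In reciprocal form, 1/v = (Km/Vmax)·(1/[S]) + 1/Vmax. The two points give (1/[S], 1/v) = (5.747, 0.1808) and (1.536, 0.1059).
Slope = (0.1808 − 0.1059)/(5.747 − 1.536) = 0.01779; intercept = 0.1808 − 0.01779×5.747 = 0.07861.
Vmax = 1/intercept = 12.7 nmol·min⁻¹; Km = slope × Vmax = 0.01779 × 12.7 = 0.226 µM.

Km = 0.226 µM; Vmax = 12.7 nmol·min⁻¹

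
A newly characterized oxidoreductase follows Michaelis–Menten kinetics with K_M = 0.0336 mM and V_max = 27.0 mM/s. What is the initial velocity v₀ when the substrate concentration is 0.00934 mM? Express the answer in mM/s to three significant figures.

v = Vmax·[S]/(Km + [S]) = 27.0 × 0.00934 / (0.0336 + 0.00934)
  = 0.2522 / 0.04294 = 5.87 mM/s.

5.87 mM/s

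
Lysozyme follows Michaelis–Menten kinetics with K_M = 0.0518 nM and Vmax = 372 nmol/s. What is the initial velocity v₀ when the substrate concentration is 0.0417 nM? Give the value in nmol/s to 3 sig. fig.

166 nmol/s

[S]/(Km+[S]) = 0.0417/0.09350 = 0.4460, the fractional saturation.
v = 0.4460 × Vmax = 0.4460 × 372 = 166 nmol/s.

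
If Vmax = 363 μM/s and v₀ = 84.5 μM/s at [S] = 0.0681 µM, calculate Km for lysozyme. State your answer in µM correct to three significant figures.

0.224 µM

From v = Vmax[S]/(Km+[S]), Km = [S](Vmax − v)/v.
Km = 0.0681 × (363 − 84.5) / 84.5 = 18.97/84.5 = 0.224 µM.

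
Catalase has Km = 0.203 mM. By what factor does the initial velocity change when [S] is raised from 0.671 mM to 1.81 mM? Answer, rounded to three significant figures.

Since Vmax cancels, v₂/v₁ = [S]₂(Km+[S]₁) / [S]₁(Km+[S]₂).
= 1.81×(0.203+0.671) / (0.671×(0.203+1.81)) = 1.582/1.351 = 1.17.

1.17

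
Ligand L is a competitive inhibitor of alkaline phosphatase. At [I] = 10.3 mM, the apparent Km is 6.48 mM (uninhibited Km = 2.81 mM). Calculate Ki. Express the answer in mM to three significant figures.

7.89 mM

Competitive: Km,app = α·Km with α = 1 + [I]/Ki.
α = Km,app/Km = 6.48/2.81 = 2.306.
Since α = 1 + [I]/Ki, [I]/Ki = 2.306 − 1 = 1.306 and Ki = 10.3/1.306 = 7.89 mM.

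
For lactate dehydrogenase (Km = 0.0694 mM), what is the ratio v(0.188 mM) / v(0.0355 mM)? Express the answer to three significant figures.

2.16

The fractional saturations are [S]/(Km+[S]) = 0.0355/0.1049 = 0.3384 and 0.188/0.2574 = 0.7304.
v₂/v₁ is just their ratio: 0.7304/0.3384 = 2.16.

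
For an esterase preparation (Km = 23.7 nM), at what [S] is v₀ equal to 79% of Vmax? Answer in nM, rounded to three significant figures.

89.2 nM

v/Vmax = [S]/(Km+[S]) = 0.79, so [S] = Km·0.79/(1 − 0.79) = 23.7 × 3.762.
[S] = 89.2 nM.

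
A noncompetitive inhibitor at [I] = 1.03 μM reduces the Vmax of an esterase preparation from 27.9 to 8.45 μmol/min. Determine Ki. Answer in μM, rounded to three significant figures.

Noncompetitive: Vmax,app = Vmax/α with α = 1 + [I]/Ki.
α = Vmax/Vmax,app = 27.9/8.45 = 3.302.
Ki = [I]/(α − 1) = 1.03/2.302 = 0.447 μM.

0.447 μM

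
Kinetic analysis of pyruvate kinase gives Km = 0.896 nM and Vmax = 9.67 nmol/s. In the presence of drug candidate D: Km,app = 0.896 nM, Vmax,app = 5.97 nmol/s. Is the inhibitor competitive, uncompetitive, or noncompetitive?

noncompetitive

Vmax decreases (9.67 → 5.97 nmol/s) while Km is unchanged — pure noncompetitive inhibition.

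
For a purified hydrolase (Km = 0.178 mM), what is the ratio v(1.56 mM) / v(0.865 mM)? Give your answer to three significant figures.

Since Vmax cancels, v₂/v₁ = [S]₂(Km+[S]₁) / [S]₁(Km+[S]₂).
= 1.56×(0.178+0.865) / (0.865×(0.178+1.56)) = 1.627/1.503 = 1.08.

1.08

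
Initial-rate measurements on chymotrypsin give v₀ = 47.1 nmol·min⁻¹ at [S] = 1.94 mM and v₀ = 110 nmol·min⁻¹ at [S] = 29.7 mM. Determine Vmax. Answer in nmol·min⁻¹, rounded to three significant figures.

121 nmol·min⁻¹

From v = Vmax[S]/(Km+[S]), each point gives Vmax = v(Km+[S])/[S].
Equating: 47.1(Km+1.94)/1.94 = 110(Km+29.7)/29.7.
24.28·Km + 47.1 = 3.704·Km + 110, so (24.28 − 3.704)·Km = 110 − 47.1.
Km = 62.90/20.57 = 3.06 mM; then Vmax = 47.1(3.06+1.94)/1.94 = 121 nmol·min⁻¹.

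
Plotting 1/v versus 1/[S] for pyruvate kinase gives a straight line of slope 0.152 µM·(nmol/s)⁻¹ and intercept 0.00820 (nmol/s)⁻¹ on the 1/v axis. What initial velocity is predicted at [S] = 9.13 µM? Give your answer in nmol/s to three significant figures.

The y-intercept is 1/Vmax, so Vmax = 1/0.00820 = 122 nmol/s.
The slope is Km/Vmax, so Km = 0.152 × 122 = 18.5 µM.
Then v = 122 × 9.13/(18.5 + 9.13) = 40.2 nmol/s.

40.2 nmol/s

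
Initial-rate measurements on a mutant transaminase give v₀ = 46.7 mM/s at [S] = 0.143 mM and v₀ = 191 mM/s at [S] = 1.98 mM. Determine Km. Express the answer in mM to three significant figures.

0.627 mM

From v = Vmax[S]/(Km+[S]), each point gives Vmax = v(Km+[S])/[S].
Equating: 46.7(Km+0.143)/0.143 = 191(Km+1.98)/1.98.
326.6·Km + 46.7 = 96.46·Km + 191, so (326.6 − 96.46)·Km = 191 − 46.7.
Km = 144.3/230.1 = 0.627 mM; then Vmax = 46.7(0.627+0.143)/0.143 = 251 mM/s.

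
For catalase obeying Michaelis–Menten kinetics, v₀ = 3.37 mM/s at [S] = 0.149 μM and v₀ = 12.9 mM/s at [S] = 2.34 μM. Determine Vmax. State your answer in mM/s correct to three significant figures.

From v = Vmax[S]/(Km+[S]), each point gives Vmax = v(Km+[S])/[S].
Equating: 3.37(Km+0.149)/0.149 = 12.9(Km+2.34)/2.34.
22.62·Km + 3.37 = 5.513·Km + 12.9, so (22.62 − 5.513)·Km = 12.9 − 3.37.
Km = 9.530/17.10 = 0.557 μM; then Vmax = 3.37(0.557+0.149)/0.149 = 16.0 mM/s.

16.0 mM/s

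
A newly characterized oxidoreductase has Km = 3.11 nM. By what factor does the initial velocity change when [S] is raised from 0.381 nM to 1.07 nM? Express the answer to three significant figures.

2.35

The fractional saturations are [S]/(Km+[S]) = 0.381/3.491 = 0.1091 and 1.07/4.180 = 0.2560.
v₂/v₁ is just their ratio: 0.2560/0.1091 = 2.35.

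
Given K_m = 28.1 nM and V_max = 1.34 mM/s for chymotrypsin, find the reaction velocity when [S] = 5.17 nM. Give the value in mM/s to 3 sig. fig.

0.208 mM/s

[S]/(Km+[S]) = 5.17/33.27 = 0.1554, the fractional saturation.
v = 0.1554 × Vmax = 0.1554 × 1.34 = 0.208 mM/s.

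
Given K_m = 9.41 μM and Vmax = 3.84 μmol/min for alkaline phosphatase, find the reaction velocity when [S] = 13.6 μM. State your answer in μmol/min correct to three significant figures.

2.27 μmol/min

v = Vmax·[S]/(Km + [S]) = 3.84 × 13.6 / (9.41 + 13.6)
  = 52.22 / 23.01 = 2.27 μmol/min.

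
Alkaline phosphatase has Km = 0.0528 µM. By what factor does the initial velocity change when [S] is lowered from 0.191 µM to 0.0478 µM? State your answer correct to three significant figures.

0.606

The fractional saturations are [S]/(Km+[S]) = 0.191/0.2438 = 0.7834 and 0.0478/0.1006 = 0.4751.
v₂/v₁ is just their ratio: 0.4751/0.7834 = 0.606.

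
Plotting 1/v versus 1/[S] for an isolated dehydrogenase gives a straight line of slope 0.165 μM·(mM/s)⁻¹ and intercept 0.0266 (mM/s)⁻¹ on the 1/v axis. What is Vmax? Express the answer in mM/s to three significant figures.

The y-intercept of a Lineweaver–Burk plot equals 1/Vmax, so Vmax = 1/0.0266 = 37.6 mM/s.

37.6 mM/s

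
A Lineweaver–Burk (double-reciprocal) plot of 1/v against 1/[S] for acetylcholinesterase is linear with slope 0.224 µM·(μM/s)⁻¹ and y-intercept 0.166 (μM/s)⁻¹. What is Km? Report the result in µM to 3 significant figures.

y-intercept = 1/Vmax ⇒ Vmax = 6.02 μM/s; slope = Km/Vmax ⇒ Km = slope × Vmax.
Km = 0.224 × 6.02 = 1.35 µM.

1.35 µM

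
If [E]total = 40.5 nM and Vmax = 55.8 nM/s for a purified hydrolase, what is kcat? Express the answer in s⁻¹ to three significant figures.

kcat = Vmax/[E]total = 55.8 nM/s / 40.5 nM = 1.38 s⁻¹.

1.38 s⁻¹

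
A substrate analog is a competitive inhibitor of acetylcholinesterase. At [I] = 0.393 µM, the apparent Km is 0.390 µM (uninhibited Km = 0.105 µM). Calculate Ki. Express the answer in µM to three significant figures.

0.145 µM

Competitive: Km,app = α·Km with α = 1 + [I]/Ki.
α = Km,app/Km = 0.390/0.105 = 3.714.
Since α = 1 + [I]/Ki, [I]/Ki = 3.714 − 1 = 2.714 and Ki = 0.393/2.714 = 0.145 µM.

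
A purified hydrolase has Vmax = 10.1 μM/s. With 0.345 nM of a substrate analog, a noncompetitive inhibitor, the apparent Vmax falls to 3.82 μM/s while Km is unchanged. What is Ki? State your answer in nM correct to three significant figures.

0.210 nM

Noncompetitive: Vmax,app = Vmax/α with α = 1 + [I]/Ki.
α = Vmax/Vmax,app = 10.1/3.82 = 2.644.
Since α = 1 + [I]/Ki, [I]/Ki = 2.644 − 1 = 1.644 and Ki = 0.345/1.644 = 0.210 nM.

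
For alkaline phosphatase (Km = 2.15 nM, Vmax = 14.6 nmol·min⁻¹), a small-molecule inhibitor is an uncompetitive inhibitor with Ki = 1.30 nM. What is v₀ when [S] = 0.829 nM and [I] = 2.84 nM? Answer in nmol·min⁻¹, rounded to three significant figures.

α = 1 + [I]/Ki = 1 + 2.84/1.30 = 3.185.
For an uncompetitive inhibitor, both parameters are divided by α, giving Vmax/α and Km/α: Km,app = 0.675 nM, Vmax,app = 4.58 nmol·min⁻¹.
v = Vmax,app·[S]/(Km,app + [S]) = 4.58 × 0.829/(0.675 + 0.829) = 2.53 nmol·min⁻¹.

2.53 nmol·min⁻¹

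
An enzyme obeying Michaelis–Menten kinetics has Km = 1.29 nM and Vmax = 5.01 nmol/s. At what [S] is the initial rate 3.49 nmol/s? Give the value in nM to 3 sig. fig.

2.96 nM

Rearranging v = Vmax[S]/(Km+[S]) gives [S] = Km·v/(Vmax − v).
[S] = 1.29 × 3.49 / (5.01 − 3.49) = 4.502/1.520 = 2.96 nM.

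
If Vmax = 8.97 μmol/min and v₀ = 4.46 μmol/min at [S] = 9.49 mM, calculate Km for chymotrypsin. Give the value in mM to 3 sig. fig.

v/Vmax = 4.46/8.97 = 0.4972 = [S]/(Km+[S]).
So Km + [S] = [S]/0.4972 = 19.09 mM, giving Km = 19.09 − 9.49 = 9.60 mM.

9.60 mM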